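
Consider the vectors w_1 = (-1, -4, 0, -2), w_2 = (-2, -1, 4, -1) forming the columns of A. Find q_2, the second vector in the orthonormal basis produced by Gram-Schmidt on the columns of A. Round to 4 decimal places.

q_1 = w_1/‖w_1‖ = (-1, -4, 0, -2)/4.5826 = (-0.2182, -0.8729, 0.0000, -0.4364).
r_{12} = q_1·w_2 = 1.7457.
u_2 = w_2 − 1.7457·q_1 = (-1.6190, 0.5238, 4.0000, -0.2381).
‖u_2‖ = 4.3534, so q_2 = (-0.3719, 0.1203, 0.9188, -0.0547).

q_2 = (-0.3719, 0.1203, 0.9188, -0.0547)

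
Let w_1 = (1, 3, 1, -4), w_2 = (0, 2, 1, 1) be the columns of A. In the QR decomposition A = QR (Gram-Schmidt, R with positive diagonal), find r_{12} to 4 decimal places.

r_{12} = 0.5774

w_1 = (1, 3, 1, -4); ‖w_1‖ = 5.1962, so q_1 = (0.1925, 0.5774, 0.1925, -0.7698).
r_{12} = q_1·w_2 = 0.5774.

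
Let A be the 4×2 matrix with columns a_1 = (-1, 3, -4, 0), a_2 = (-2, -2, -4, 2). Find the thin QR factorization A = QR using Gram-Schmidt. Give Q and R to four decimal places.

a_1 = (-1, 3, -4, 0); ‖a_1‖ = 5.0990, so q_1 = (-0.1961, 0.5883, -0.7845, 0.0000).
q_1·a_2 = (-0.1961)·(-2) + 0.5883·(-2) + (-0.7845)·(-4) + 0.0000·2 = 2.3534.
u_2 = a_2 − 2.3534·q_1 = (-1.5385, -3.3846, -2.1538, 2.0000).
‖u_2‖ = 4.7394, so q_2 = (-0.3246, -0.7142, -0.4545, 0.4220).

Q = [[-0.1961, -0.3246], [0.5883, -0.7142], [-0.7845, -0.4545], [0.0000, 0.4220]], R = [[5.0990, 2.3534], [0.0000, 4.7394]]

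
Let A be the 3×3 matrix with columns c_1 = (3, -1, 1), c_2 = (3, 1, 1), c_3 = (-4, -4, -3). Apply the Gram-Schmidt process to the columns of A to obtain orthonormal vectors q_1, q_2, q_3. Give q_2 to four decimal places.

c_1 = (3, -1, 1); ‖c_1‖ = 3.3166, so q_1 = (0.9045, -0.3015, 0.3015).
q_1·c_2 = 0.9045·3 + (-0.3015)·1 + 0.3015·1 = 2.7136.
u_2 = c_2 − 2.7136·q_1 = (0.5455, 1.8182, 0.1818).
‖u_2‖ = 1.9069, so q_2 = (0.2860, 0.9535, 0.0953).

q_2 = (0.2860, 0.9535, 0.0953)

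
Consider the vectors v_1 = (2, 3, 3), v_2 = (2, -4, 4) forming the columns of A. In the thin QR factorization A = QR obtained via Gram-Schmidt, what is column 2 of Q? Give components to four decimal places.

e_2 = (0.2755, -0.7653, 0.5817)

e_1 = v_1/‖v_1‖ = (2, 3, 3)/4.6904 = (0.4264, 0.6396, 0.6396).
r_{12} = e_1·v_2 = 0.8528.
u_2 = v_2 − 0.8528·e_1 = (1.6364, -4.5455, 3.4545).
‖u_2‖ = 5.9391, so e_2 = (0.2755, -0.7653, 0.5817).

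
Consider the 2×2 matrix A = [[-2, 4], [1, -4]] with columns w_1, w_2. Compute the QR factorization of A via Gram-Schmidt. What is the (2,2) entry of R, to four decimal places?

r_{22} = 1.7889

e_1 = w_1/‖w_1‖ = (-2, 1)/2.2361 = (-0.8944, 0.4472).
r_{12} = e_1·w_2 = -5.3666.
u_2 = w_2 + 5.3666·e_1 = (-0.8000, -1.6000).
r_{22} = ‖u_2‖ = 1.7889.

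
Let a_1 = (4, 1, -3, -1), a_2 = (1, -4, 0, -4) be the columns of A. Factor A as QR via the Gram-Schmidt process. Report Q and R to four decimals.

a_1 = (4, 1, -3, -1); ‖a_1‖ = 5.1962, so e_1 = (0.7698, 0.1925, -0.5774, -0.1925).
e_1·a_2 = 0.7698·1 + 0.1925·(-4) + (-0.5774)·0 + (-0.1925)·(-4) = 0.7698.
u_2 = a_2 − 0.7698·e_1 = (0.4074, -4.1481, 0.4444, -3.8519).
‖u_2‖ = 5.6928, so e_2 = (0.0716, -0.7287, 0.0781, -0.6766).

Q = [[0.7698, 0.0716], [0.1925, -0.7287], [-0.5774, 0.0781], [-0.1925, -0.6766]], R = [[5.1962, 0.7698], [0.0000, 5.6928]]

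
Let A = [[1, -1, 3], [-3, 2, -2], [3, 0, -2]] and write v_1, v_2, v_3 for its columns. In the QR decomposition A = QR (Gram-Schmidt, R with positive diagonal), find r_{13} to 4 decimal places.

r_{13} = 0.6882

q_1 = v_1/‖v_1‖ = (1, -3, 3)/4.3589 = (0.2294, -0.6882, 0.6882).
r_{13} = q_1·v_3 = 0.6882.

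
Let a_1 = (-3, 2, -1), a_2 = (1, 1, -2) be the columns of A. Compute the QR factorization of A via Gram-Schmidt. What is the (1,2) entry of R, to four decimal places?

q_1 = a_1/‖a_1‖ = (-3, 2, -1)/3.7417 = (-0.8018, 0.5345, -0.2673).
r_{12} = q_1·a_2 = 0.2673.

r_{12} = 0.2673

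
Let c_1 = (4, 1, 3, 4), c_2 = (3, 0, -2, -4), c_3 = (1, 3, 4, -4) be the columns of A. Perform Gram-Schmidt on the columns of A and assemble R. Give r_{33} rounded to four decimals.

r_{33} = 6.0523

e_1 = c_1/‖c_1‖ = (4, 1, 3, 4)/6.4807 = (0.6172, 0.1543, 0.4629, 0.6172).
r_{12} = e_1·c_2 = -1.5430.
u_2 = c_2 + 1.5430·e_1 = (3.9524, 0.2381, -1.2857, -3.0476).
‖u_2‖ = 5.1594, so e_2 = (0.7661, 0.0461, -0.2492, -0.5907).
r_{13} = e_1·c_3 = 0.4629; r_{23} = e_2·c_3 = 2.2705.
u_3 = c_3 − 0.4629·e_1 − 2.2705·e_2 = (-1.0250, 2.8238, 4.3515, -2.9445).
r_{33} = ‖u_3‖ = 6.0523.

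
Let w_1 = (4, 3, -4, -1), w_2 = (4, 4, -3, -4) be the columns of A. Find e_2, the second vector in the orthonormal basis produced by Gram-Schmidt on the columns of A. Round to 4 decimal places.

w_1 = (4, 3, -4, -1); ‖w_1‖ = 6.4807, so e_1 = (0.6172, 0.4629, -0.6172, -0.1543).
e_1·w_2 = 0.6172·4 + 0.4629·4 + (-0.6172)·(-3) + (-0.1543)·(-4) = 6.7893.
u_2 = w_2 − 6.7893·e_1 = (-0.1905, 0.8571, 1.1905, -2.9524).
‖u_2‖ = 3.3022, so e_2 = (-0.0577, 0.2596, 0.3605, -0.8941).

e_2 = (-0.0577, 0.2596, 0.3605, -0.8941)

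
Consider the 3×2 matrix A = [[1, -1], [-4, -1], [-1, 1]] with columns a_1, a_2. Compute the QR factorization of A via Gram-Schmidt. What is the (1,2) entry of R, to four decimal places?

a_1 = (1, -4, -1); ‖a_1‖ = 4.2426, so q_1 = (0.2357, -0.9428, -0.2357).
r_{12} = q_1·a_2 = 0.4714.

r_{12} = 0.4714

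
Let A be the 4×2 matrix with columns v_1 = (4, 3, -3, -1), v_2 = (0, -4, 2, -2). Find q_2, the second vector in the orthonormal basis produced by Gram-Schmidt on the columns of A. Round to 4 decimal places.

q_2 = (0.4477, -0.6435, 0.1539, -0.6015)

v_1 = (4, 3, -3, -1); ‖v_1‖ = 5.9161, so q_1 = (0.6761, 0.5071, -0.5071, -0.1690).
q_1·v_2 = 0.6761·0 + 0.5071·(-4) + (-0.5071)·2 + (-0.1690)·(-2) = -2.7045.
u_2 = v_2 + 2.7045·q_1 = (1.8286, -2.6286, 0.6286, -2.4571).
‖u_2‖ = 4.0848, so q_2 = (0.4477, -0.6435, 0.1539, -0.6015).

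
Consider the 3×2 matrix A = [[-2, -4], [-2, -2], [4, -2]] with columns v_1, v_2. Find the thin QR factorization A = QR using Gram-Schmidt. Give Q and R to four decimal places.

Q = [[-0.4082, -0.7591], [-0.4082, -0.3450], [0.8165, -0.5521]], R = [[4.8990, 0.8165], [0.0000, 4.8305]]

e_1 = v_1/‖v_1‖ = (-2, -2, 4)/4.8990 = (-0.4082, -0.4082, 0.8165).
r_{12} = e_1·v_2 = 0.8165.
u_2 = v_2 − 0.8165·e_1 = (-3.6667, -1.6667, -2.6667).
‖u_2‖ = 4.8305, so e_2 = (-0.7591, -0.3450, -0.5521).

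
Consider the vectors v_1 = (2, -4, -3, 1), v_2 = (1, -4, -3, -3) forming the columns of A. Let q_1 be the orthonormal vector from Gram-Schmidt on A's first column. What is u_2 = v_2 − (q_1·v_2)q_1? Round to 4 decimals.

v_1 = (2, -4, -3, 1); ‖v_1‖ = 5.4772, so q_1 = (0.3651, -0.7303, -0.5477, 0.1826).
q_1·v_2 = 0.3651·1 + (-0.7303)·(-4) + (-0.5477)·(-3) + 0.1826·(-3) = 4.3818.
u_2 = v_2 − 4.3818·q_1 = (-0.6000, -0.8000, -0.6000, -3.8000).

u_2 = (-0.6000, -0.8000, -0.6000, -3.8000)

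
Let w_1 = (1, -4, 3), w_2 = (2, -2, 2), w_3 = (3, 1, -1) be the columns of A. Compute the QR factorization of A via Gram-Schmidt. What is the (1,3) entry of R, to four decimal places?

w_1 = (1, -4, 3); ‖w_1‖ = 5.0990, so q_1 = (0.1961, -0.7845, 0.5883).
r_{13} = q_1·w_3 = -0.7845.

r_{13} = -0.7845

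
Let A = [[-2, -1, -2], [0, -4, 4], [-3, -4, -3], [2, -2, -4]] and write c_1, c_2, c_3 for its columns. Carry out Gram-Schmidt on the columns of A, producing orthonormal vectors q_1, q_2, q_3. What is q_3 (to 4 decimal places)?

c_1 = (-2, 0, -3, 2); ‖c_1‖ = 4.1231, so q_1 = (-0.4851, 0.0000, -0.7276, 0.4851).
q_1·c_2 = (-0.4851)·(-1) + 0.0000·(-4) + (-0.7276)·(-4) + 0.4851·(-2) = 2.4254.
u_2 = c_2 − 2.4254·q_1 = (0.1765, -4.0000, -2.2353, -3.1765).
‖u_2‖ = 5.5783, so q_2 = (0.0316, -0.7171, -0.4007, -0.5694).
q_1·c_3 = (-0.4851)·(-2) + 0.0000·4 + (-0.7276)·(-3) + 0.4851·(-4) = 1.2127; q_2·c_3 = 0.0316·(-2) + (-0.7171)·4 + (-0.4007)·(-3) + (-0.5694)·(-4) = 0.5483.
u_3 = c_3 − 1.2127·q_1 − 0.5483·q_2 = (-1.4291, 4.3932, -1.8979, -4.2760).
‖u_3‖ = 6.5749, so q_3 = (-0.2174, 0.6682, -0.2887, -0.6504).

q_3 = (-0.2174, 0.6682, -0.2887, -0.6504)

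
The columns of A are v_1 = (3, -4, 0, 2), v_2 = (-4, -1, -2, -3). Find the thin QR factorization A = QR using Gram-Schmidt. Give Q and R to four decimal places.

v_1 = (3, -4, 0, 2); ‖v_1‖ = 5.3852, so q_1 = (0.5571, -0.7428, 0.0000, 0.3714).
q_1·v_2 = 0.5571·(-4) + (-0.7428)·(-1) + 0.0000·(-2) + 0.3714·(-3) = -2.5997.
u_2 = v_2 + 2.5997·q_1 = (-2.5517, -2.9310, -2.0000, -2.0345).
‖u_2‖ = 4.8209, so q_2 = (-0.5293, -0.6080, -0.4149, -0.4220).

Q = [[0.5571, -0.5293], [-0.7428, -0.6080], [0.0000, -0.4149], [0.3714, -0.4220]], R = [[5.3852, -2.5997], [0.0000, 4.8209]]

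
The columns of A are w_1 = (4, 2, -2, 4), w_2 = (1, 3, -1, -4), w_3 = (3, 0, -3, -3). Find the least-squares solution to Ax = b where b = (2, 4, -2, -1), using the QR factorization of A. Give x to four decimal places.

x = (0.5233, 0.9457, -0.1912)

w_1 = (4, 2, -2, 4); ‖w_1‖ = 6.3246, so q_1 = (0.6325, 0.3162, -0.3162, 0.6325).
q_1·w_2 = 0.6325·1 + 0.3162·3 + (-0.3162)·(-1) + 0.6325·(-4) = -0.6325.
u_2 = w_2 + 0.6325·q_1 = (1.4000, 3.2000, -1.2000, -3.6000).
‖u_2‖ = 5.1575, so q_2 = (0.2714, 0.6205, -0.2327, -0.6980).
q_1·w_3 = 0.6325·3 + 0.3162·0 + (-0.3162)·(-3) + 0.6325·(-3) = 0.9487; q_2·w_3 = 0.2714·3 + 0.6205·0 + (-0.2327)·(-3) + (-0.6980)·(-3) = 3.6064.
u_3 = w_3 − 0.9487·q_1 − 3.6064·q_2 = (1.4211, -2.5376, -1.8609, -1.0827).
‖u_3‖ = 3.6186, so q_3 = (0.3927, -0.7013, -0.5143, -0.2992).
Qᵀb = (2.5298, 4.1881, -0.6919).
Back-substitute: x_3 = -0.6919/3.6186 = -0.1912.
x_2 = (4.1881 − 3.6064·(-0.1912))/5.1575 = 0.9457.
x_1 = (2.5298 + 0.6325·0.9457 − 0.9487·(-0.1912))/6.3246 = 0.5233.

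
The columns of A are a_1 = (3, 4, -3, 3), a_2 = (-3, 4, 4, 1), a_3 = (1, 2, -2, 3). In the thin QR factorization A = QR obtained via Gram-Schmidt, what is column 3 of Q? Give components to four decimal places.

q_3 = (-0.4882, -0.3601, -0.1986, 0.7698)

a_1 = (3, 4, -3, 3); ‖a_1‖ = 6.5574, so q_1 = (0.4575, 0.6100, -0.4575, 0.4575).
q_1·a_2 = 0.4575·(-3) + 0.6100·4 + (-0.4575)·4 + 0.4575·1 = -0.3050.
u_2 = a_2 + 0.3050·q_1 = (-2.8605, 4.1860, 3.8605, 1.1395).
‖u_2‖ = 6.4736, so q_2 = (-0.4419, 0.6466, 0.5963, 0.1760).
q_1·a_3 = 0.4575·1 + 0.6100·2 + (-0.4575)·(-2) + 0.4575·3 = 3.9650; q_2·a_3 = (-0.4419)·1 + 0.6466·2 + 0.5963·(-2) + 0.1760·3 = 0.1868.
u_3 = a_3 − 3.9650·q_1 − 0.1868·q_2 = (-0.7314, -0.5394, -0.2974, 1.1532).
‖u_3‖ = 1.4981, so q_3 = (-0.4882, -0.3601, -0.1986, 0.7698).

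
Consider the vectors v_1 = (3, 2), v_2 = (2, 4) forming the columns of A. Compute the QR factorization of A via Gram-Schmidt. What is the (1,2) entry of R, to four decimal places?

r_{12} = 3.8829

v_1 = (3, 2); ‖v_1‖ = 3.6056, so e_1 = (0.8321, 0.5547).
r_{12} = e_1·v_2 = 3.8829.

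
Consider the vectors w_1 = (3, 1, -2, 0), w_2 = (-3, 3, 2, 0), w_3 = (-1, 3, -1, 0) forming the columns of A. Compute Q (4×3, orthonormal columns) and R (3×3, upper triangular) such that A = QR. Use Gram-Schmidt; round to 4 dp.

w_1 = (3, 1, -2, 0); ‖w_1‖ = 3.7417, so q_1 = (0.8018, 0.2673, -0.5345, 0.0000).
q_1·w_2 = 0.8018·(-3) + 0.2673·3 + (-0.5345)·2 + 0.0000·0 = -2.6726.
u_2 = w_2 + 2.6726·q_1 = (-0.8571, 3.7143, 0.5714, 0.0000).
‖u_2‖ = 3.8545, so q_2 = (-0.2224, 0.9636, 0.1482, 0.0000).
q_1·w_3 = 0.8018·(-1) + 0.2673·3 + (-0.5345)·(-1) + 0.0000·0 = 0.5345; q_2·w_3 = (-0.2224)·(-1) + 0.9636·3 + 0.1482·(-1) + 0.0000·0 = 2.9650.
u_3 = w_3 − 0.5345·q_1 − 2.9650·q_2 = (-0.7692, 0.0000, -1.1538, 0.0000).
‖u_3‖ = 1.3868, so q_3 = (-0.5547, 0.0000, -0.8321, 0.0000).

Q = [[0.8018, -0.2224, -0.5547], [0.2673, 0.9636, 0.0000], [-0.5345, 0.1482, -0.8321], [0.0000, 0.0000, 0.0000]], R = [[3.7417, -2.6726, 0.5345], [0.0000, 3.8545, 2.9650], [0.0000, 0.0000, 1.3868]]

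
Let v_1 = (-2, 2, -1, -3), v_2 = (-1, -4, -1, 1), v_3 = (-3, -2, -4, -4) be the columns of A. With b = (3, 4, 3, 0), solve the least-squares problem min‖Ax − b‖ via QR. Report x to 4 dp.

v_1 = (-2, 2, -1, -3); ‖v_1‖ = 4.2426, so e_1 = (-0.4714, 0.4714, -0.2357, -0.7071).
e_1·v_2 = (-0.4714)·(-1) + 0.4714·(-4) + (-0.2357)·(-1) + (-0.7071)·1 = -1.8856.
u_2 = v_2 + 1.8856·e_1 = (-1.8889, -3.1111, -1.4444, -0.3333).
‖u_2‖ = 3.9299, so e_2 = (-0.4806, -0.7916, -0.3675, -0.0848).
e_1·v_3 = (-0.4714)·(-3) + 0.4714·(-2) + (-0.2357)·(-4) + (-0.7071)·(-4) = 4.2426; e_2·v_3 = (-0.4806)·(-3) + (-0.7916)·(-2) + (-0.3675)·(-4) + (-0.0848)·(-4) = 4.8347.
u_3 = v_3 − 4.2426·e_1 − 4.8347·e_2 = (1.3237, -0.1727, -1.2230, -0.5899).
‖u_3‖ = 1.9042, so e_3 = (0.6952, -0.0907, -0.6423, -0.3098).
Qᵀb = (-0.2357, -5.7111, -0.2040).
Back-substitute: x_3 = -0.2040/1.9042 = -0.1071.
x_2 = (-5.7111 − 4.8347·(-0.1071))/3.9299 = -1.3214.
x_1 = (-0.2357 + 1.8856·(-1.3214) − 4.2426·(-0.1071))/4.2426 = -0.5357.

x = (-0.5357, -1.3214, -0.1071)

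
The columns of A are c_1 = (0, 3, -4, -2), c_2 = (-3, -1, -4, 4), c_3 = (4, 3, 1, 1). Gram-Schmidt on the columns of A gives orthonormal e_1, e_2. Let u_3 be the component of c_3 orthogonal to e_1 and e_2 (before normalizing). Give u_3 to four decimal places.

e_1 = c_1/‖c_1‖ = (0, 3, -4, -2)/5.3852 = (0.0000, 0.5571, -0.7428, -0.3714).
r_{12} = e_1·c_2 = 0.9285.
u_2 = c_2 − 0.9285·e_1 = (-3.0000, -1.5172, -3.3103, 4.3448).
‖u_2‖ = 6.4139, so e_2 = (-0.4677, -0.2366, -0.5161, 0.6774).
r_{13} = e_1·c_3 = 0.5571; r_{23} = e_2·c_3 = -2.4193.
u_3 = c_3 − 0.5571·e_1 + 2.4193·e_2 = (2.8684, 2.1174, 0.1651, 2.8458).

u_3 = (2.8684, 2.1174, 0.1651, 2.8458)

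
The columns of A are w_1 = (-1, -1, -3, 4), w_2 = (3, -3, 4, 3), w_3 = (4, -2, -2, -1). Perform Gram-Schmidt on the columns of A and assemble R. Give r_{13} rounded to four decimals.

q_1 = w_1/‖w_1‖ = (-1, -1, -3, 4)/5.1962 = (-0.1925, -0.1925, -0.5774, 0.7698).
r_{13} = q_1·w_3 = 0.0000.

r_{13} = 0.0000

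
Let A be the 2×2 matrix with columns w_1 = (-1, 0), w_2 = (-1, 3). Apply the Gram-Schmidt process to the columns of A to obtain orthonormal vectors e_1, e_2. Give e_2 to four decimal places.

e_1 = w_1/‖w_1‖ = (-1, 0)/1.0000 = (-1.0000, 0.0000).
r_{12} = e_1·w_2 = 1.0000.
u_2 = w_2 − 1.0000·e_1 = (0.0000, 3.0000).
‖u_2‖ = 3.0000, so e_2 = (0.0000, 1.0000).

e_2 = (0.0000, 1.0000)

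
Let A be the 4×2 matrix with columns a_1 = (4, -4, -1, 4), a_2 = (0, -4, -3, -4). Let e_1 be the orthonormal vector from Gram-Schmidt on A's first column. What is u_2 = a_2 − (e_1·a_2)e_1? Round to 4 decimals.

a_1 = (4, -4, -1, 4); ‖a_1‖ = 7.0000, so e_1 = (0.5714, -0.5714, -0.1429, 0.5714).
e_1·a_2 = 0.5714·0 + (-0.5714)·(-4) + (-0.1429)·(-3) + 0.5714·(-4) = 0.4286.
u_2 = a_2 − 0.4286·e_1 = (-0.2449, -3.7551, -2.9388, -4.2449).

u_2 = (-0.2449, -3.7551, -2.9388, -4.2449)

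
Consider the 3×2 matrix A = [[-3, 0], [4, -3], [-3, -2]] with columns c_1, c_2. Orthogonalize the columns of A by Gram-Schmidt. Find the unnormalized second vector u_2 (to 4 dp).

q_1 = c_1/‖c_1‖ = (-3, 4, -3)/5.8310 = (-0.5145, 0.6860, -0.5145).
r_{12} = q_1·c_2 = -1.0290.
u_2 = c_2 + 1.0290·q_1 = (-0.5294, -2.2941, -2.5294).

u_2 = (-0.5294, -2.2941, -2.5294)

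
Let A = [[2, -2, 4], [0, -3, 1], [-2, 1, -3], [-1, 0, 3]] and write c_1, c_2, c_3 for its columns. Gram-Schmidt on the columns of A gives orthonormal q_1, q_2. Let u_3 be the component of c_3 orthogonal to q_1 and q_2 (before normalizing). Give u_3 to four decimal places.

c_1 = (2, 0, -2, -1); ‖c_1‖ = 3.0000, so q_1 = (0.6667, 0.0000, -0.6667, -0.3333).
q_1·c_2 = 0.6667·(-2) + 0.0000·(-3) + (-0.6667)·1 + (-0.3333)·0 = -2.0000.
u_2 = c_2 + 2.0000·q_1 = (-0.6667, -3.0000, -0.3333, -0.6667).
‖u_2‖ = 3.1623, so q_2 = (-0.2108, -0.9487, -0.1054, -0.2108).
q_1·c_3 = 0.6667·4 + 0.0000·1 + (-0.6667)·(-3) + (-0.3333)·3 = 3.6667; q_2·c_3 = (-0.2108)·4 + (-0.9487)·1 + (-0.1054)·(-3) + (-0.2108)·3 = -2.1082.
u_3 = c_3 − 3.6667·q_1 + 2.1082·q_2 = (1.1111, -1.0000, -0.7778, 3.7778).

u_3 = (1.1111, -1.0000, -0.7778, 3.7778)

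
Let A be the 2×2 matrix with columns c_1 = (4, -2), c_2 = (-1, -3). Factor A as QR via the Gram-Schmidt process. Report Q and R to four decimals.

q_1 = c_1/‖c_1‖ = (4, -2)/4.4721 = (0.8944, -0.4472).
r_{12} = q_1·c_2 = 0.4472.
u_2 = c_2 − 0.4472·q_1 = (-1.4000, -2.8000).
‖u_2‖ = 3.1305, so q_2 = (-0.4472, -0.8944).

Q = [[0.8944, -0.4472], [-0.4472, -0.8944]], R = [[4.4721, 0.4472], [0.0000, 3.1305]]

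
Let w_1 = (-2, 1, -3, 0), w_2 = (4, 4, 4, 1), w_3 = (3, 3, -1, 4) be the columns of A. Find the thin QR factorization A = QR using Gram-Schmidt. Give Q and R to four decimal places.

e_1 = w_1/‖w_1‖ = (-2, 1, -3, 0)/3.7417 = (-0.5345, 0.2673, -0.8018, 0.0000).
r_{12} = e_1·w_2 = -4.2762.
u_2 = w_2 + 4.2762·e_1 = (1.7143, 5.1429, 0.5714, 1.0000).
‖u_2‖ = 5.5420, so e_2 = (0.3093, 0.9280, 0.1031, 0.1804).
r_{13} = e_1·w_3 = 0.0000; r_{23} = e_2·w_3 = 4.3305.
u_3 = w_3 + 0.0000·e_1 − 4.3305·e_2 = (1.6605, -1.0186, -1.4465, 3.2186).
‖u_3‖ = 4.0307, so e_3 = (0.4120, -0.2527, -0.3589, 0.7985).

Q = [[-0.5345, 0.3093, 0.4120], [0.2673, 0.9280, -0.2527], [-0.8018, 0.1031, -0.3589], [0.0000, 0.1804, 0.7985]], R = [[3.7417, -4.2762, 0.0000], [0.0000, 5.5420, 4.3305], [0.0000, 0.0000, 4.0307]]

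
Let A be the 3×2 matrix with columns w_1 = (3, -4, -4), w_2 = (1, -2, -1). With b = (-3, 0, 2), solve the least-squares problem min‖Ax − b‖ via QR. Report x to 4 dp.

x = (-1.2857, 2.3810)

w_1 = (3, -4, -4); ‖w_1‖ = 6.4031, so q_1 = (0.4685, -0.6247, -0.6247).
q_1·w_2 = 0.4685·1 + (-0.6247)·(-2) + (-0.6247)·(-1) = 2.3426.
u_2 = w_2 − 2.3426·q_1 = (-0.0976, -0.5366, 0.4634).
‖u_2‖ = 0.7157, so q_2 = (-0.1363, -0.7498, 0.6475).
Qᵀb = (-2.6550, 1.7040).
Back-substitute: x_2 = 1.7040/0.7157 = 2.3810.
x_1 = (-2.6550 − 2.3426·2.3810)/6.4031 = -1.2857.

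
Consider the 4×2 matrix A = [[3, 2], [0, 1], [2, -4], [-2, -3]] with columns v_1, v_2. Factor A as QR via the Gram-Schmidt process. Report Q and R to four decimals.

e_1 = v_1/‖v_1‖ = (3, 0, 2, -2)/4.1231 = (0.7276, 0.0000, 0.4851, -0.4851).
r_{12} = e_1·v_2 = 0.9701.
u_2 = v_2 − 0.9701·e_1 = (1.2941, 1.0000, -4.4706, -2.5294).
‖u_2‖ = 5.3906, so e_2 = (0.2401, 0.1855, -0.8293, -0.4692).

Q = [[0.7276, 0.2401], [0.0000, 0.1855], [0.4851, -0.8293], [-0.4851, -0.4692]], R = [[4.1231, 0.9701], [0.0000, 5.3906]]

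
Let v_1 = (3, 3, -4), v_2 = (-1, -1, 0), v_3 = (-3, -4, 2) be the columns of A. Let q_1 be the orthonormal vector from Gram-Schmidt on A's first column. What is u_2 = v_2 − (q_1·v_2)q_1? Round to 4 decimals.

q_1 = v_1/‖v_1‖ = (3, 3, -4)/5.8310 = (0.5145, 0.5145, -0.6860).
r_{12} = q_1·v_2 = -1.0290.
u_2 = v_2 + 1.0290·q_1 = (-0.4706, -0.4706, -0.7059).

u_2 = (-0.4706, -0.4706, -0.7059)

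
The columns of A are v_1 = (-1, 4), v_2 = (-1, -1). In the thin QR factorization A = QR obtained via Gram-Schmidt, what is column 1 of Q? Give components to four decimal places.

v_1 = (-1, 4); ‖v_1‖ = 4.1231, so q_1 = (-0.2425, 0.9701).

q_1 = (-0.2425, 0.9701)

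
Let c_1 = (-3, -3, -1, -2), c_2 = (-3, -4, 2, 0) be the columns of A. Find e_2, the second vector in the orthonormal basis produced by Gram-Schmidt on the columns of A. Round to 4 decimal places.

e_1 = c_1/‖c_1‖ = (-3, -3, -1, -2)/4.7958 = (-0.6255, -0.6255, -0.2085, -0.4170).
r_{12} = e_1·c_2 = 3.9618.
u_2 = c_2 − 3.9618·e_1 = (-0.5217, -1.5217, 2.8261, 1.6522).
‖u_2‖ = 3.6475, so e_2 = (-0.1430, -0.4172, 0.7748, 0.4530).

e_2 = (-0.1430, -0.4172, 0.7748, 0.4530)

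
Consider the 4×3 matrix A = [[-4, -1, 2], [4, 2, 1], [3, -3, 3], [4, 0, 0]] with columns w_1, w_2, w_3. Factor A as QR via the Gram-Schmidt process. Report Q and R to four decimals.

Q = [[-0.5298, -0.2122, 0.6717], [0.5298, 0.4810, 0.6806], [0.3974, -0.8488, 0.2298], [0.5298, -0.0566, -0.1812]], R = [[7.5498, 0.3974, 0.6623], [0.0000, 3.7205, -2.4898], [0.0000, 0.0000, 2.7134]]

w_1 = (-4, 4, 3, 4); ‖w_1‖ = 7.5498, so q_1 = (-0.5298, 0.5298, 0.3974, 0.5298).
q_1·w_2 = (-0.5298)·(-1) + 0.5298·2 + 0.3974·(-3) + 0.5298·0 = 0.3974.
u_2 = w_2 − 0.3974·q_1 = (-0.7895, 1.7895, -3.1579, -0.2105).
‖u_2‖ = 3.7205, so q_2 = (-0.2122, 0.4810, -0.8488, -0.0566).
q_1·w_3 = (-0.5298)·2 + 0.5298·1 + 0.3974·3 + 0.5298·0 = 0.6623; q_2·w_3 = (-0.2122)·2 + 0.4810·1 + (-0.8488)·3 + (-0.0566)·0 = -2.4898.
u_3 = w_3 − 0.6623·q_1 + 2.4898·q_2 = (1.8226, 1.8466, 0.6236, -0.4918).
‖u_3‖ = 2.7134, so q_3 = (0.6717, 0.6806, 0.2298, -0.1812).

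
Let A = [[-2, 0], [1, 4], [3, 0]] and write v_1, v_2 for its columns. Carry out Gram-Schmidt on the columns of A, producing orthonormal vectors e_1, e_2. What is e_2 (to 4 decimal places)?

v_1 = (-2, 1, 3); ‖v_1‖ = 3.7417, so e_1 = (-0.5345, 0.2673, 0.8018).
e_1·v_2 = (-0.5345)·0 + 0.2673·4 + 0.8018·0 = 1.0690.
u_2 = v_2 − 1.0690·e_1 = (0.5714, 3.7143, -0.8571).
‖u_2‖ = 3.8545, so e_2 = (0.1482, 0.9636, -0.2224).

e_2 = (0.1482, 0.9636, -0.2224)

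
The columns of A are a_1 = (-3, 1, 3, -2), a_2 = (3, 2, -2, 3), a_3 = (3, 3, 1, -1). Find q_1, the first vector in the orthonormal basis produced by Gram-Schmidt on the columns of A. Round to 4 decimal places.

q_1 = a_1/‖a_1‖ = (-3, 1, 3, -2)/4.7958 = (-0.6255, 0.2085, 0.6255, -0.4170).

q_1 = (-0.6255, 0.2085, 0.6255, -0.4170)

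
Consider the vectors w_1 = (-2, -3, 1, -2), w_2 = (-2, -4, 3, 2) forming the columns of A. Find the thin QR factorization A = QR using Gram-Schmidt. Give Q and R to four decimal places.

w_1 = (-2, -3, 1, -2); ‖w_1‖ = 4.2426, so e_1 = (-0.4714, -0.7071, 0.2357, -0.4714).
e_1·w_2 = (-0.4714)·(-2) + (-0.7071)·(-4) + 0.2357·3 + (-0.4714)·2 = 3.5355.
u_2 = w_2 − 3.5355·e_1 = (-0.3333, -1.5000, 2.1667, 3.6667).
‖u_2‖ = 4.5277, so e_2 = (-0.0736, -0.3313, 0.4785, 0.8098).

Q = [[-0.4714, -0.0736], [-0.7071, -0.3313], [0.2357, 0.4785], [-0.4714, 0.8098]], R = [[4.2426, 3.5355], [0.0000, 4.5277]]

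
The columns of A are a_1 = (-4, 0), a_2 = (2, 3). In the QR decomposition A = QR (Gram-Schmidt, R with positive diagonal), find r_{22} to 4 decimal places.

a_1 = (-4, 0); ‖a_1‖ = 4.0000, so q_1 = (-1.0000, 0.0000).
q_1·a_2 = (-1.0000)·2 + 0.0000·3 = -2.0000.
u_2 = a_2 + 2.0000·q_1 = (0.0000, 3.0000).
r_{22} = ‖u_2‖ = 3.0000.

r_{22} = 3.0000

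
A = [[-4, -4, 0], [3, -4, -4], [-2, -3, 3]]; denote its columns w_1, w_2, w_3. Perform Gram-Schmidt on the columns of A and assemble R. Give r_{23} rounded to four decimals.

r_{23} = 2.1552

q_1 = w_1/‖w_1‖ = (-4, 3, -2)/5.3852 = (-0.7428, 0.5571, -0.3714).
r_{12} = q_1·w_2 = 1.8570.
u_2 = w_2 − 1.8570·q_1 = (-2.6207, -5.0345, -2.3103).
‖u_2‖ = 6.1279, so q_2 = (-0.4277, -0.8216, -0.3770).
r_{23} = q_2·w_3 = 2.1552.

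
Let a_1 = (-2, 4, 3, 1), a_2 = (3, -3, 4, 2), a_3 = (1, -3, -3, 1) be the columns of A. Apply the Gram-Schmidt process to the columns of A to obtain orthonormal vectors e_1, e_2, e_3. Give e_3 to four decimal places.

e_1 = a_1/‖a_1‖ = (-2, 4, 3, 1)/5.4772 = (-0.3651, 0.7303, 0.5477, 0.1826).
r_{12} = e_1·a_2 = -0.7303.
u_2 = a_2 + 0.7303·e_1 = (2.7333, -2.4667, 4.4000, 2.1333).
‖u_2‖ = 6.1210, so e_2 = (0.4465, -0.4030, 0.7188, 0.3485).
r_{13} = e_1·a_3 = -4.0166; r_{23} = e_2·a_3 = -0.1525.
u_3 = a_3 + 4.0166·e_1 + 0.1525·e_2 = (-0.3986, -0.1281, -0.6904, 1.7865).
‖u_3‖ = 1.9605, so e_3 = (-0.2033, -0.0653, -0.3522, 0.9113).

e_3 = (-0.2033, -0.0653, -0.3522, 0.9113)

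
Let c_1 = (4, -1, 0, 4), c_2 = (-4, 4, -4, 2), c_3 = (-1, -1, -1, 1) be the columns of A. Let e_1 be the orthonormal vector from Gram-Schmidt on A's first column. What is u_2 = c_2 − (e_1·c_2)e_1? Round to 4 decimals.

c_1 = (4, -1, 0, 4); ‖c_1‖ = 5.7446, so e_1 = (0.6963, -0.1741, 0.0000, 0.6963).
e_1·c_2 = 0.6963·(-4) + (-0.1741)·4 + 0.0000·(-4) + 0.6963·2 = -2.0889.
u_2 = c_2 + 2.0889·e_1 = (-2.5455, 3.6364, -4.0000, 3.4545).

u_2 = (-2.5455, 3.6364, -4.0000, 3.4545)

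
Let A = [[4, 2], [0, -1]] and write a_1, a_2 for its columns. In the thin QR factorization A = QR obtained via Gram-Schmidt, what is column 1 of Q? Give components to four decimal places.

a_1 = (4, 0); ‖a_1‖ = 4.0000, so q_1 = (1.0000, 0.0000).

q_1 = (1.0000, 0.0000)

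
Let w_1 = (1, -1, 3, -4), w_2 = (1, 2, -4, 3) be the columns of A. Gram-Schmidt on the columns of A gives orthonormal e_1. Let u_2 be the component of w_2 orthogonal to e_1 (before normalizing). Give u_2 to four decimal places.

w_1 = (1, -1, 3, -4); ‖w_1‖ = 5.1962, so e_1 = (0.1925, -0.1925, 0.5774, -0.7698).
e_1·w_2 = 0.1925·1 + (-0.1925)·2 + 0.5774·(-4) + (-0.7698)·3 = -4.8113.
u_2 = w_2 + 4.8113·e_1 = (1.9259, 1.0741, -1.2222, -0.7037).

u_2 = (1.9259, 1.0741, -1.2222, -0.7037)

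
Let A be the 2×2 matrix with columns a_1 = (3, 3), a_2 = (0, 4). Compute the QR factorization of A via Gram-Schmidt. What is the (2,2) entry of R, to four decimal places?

e_1 = a_1/‖a_1‖ = (3, 3)/4.2426 = (0.7071, 0.7071).
r_{12} = e_1·a_2 = 2.8284.
u_2 = a_2 − 2.8284·e_1 = (-2.0000, 2.0000).
r_{22} = ‖u_2‖ = 2.8284.

r_{22} = 2.8284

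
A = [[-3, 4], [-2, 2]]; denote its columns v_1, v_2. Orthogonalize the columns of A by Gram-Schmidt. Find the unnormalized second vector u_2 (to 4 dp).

u_2 = (0.3077, -0.4615)

q_1 = v_1/‖v_1‖ = (-3, -2)/3.6056 = (-0.8321, -0.5547).
r_{12} = q_1·v_2 = -4.4376.
u_2 = v_2 + 4.4376·q_1 = (0.3077, -0.4615).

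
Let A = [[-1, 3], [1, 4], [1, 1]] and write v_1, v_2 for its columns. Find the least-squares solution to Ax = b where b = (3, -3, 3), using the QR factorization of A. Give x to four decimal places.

v_1 = (-1, 1, 1); ‖v_1‖ = 1.7321, so e_1 = (-0.5774, 0.5774, 0.5774).
e_1·v_2 = (-0.5774)·3 + 0.5774·4 + 0.5774·1 = 1.1547.
u_2 = v_2 − 1.1547·e_1 = (3.6667, 3.3333, 0.3333).
‖u_2‖ = 4.9666, so e_2 = (0.7383, 0.6712, 0.0671).
Qᵀb = (-1.7321, 0.4027).
Back-substitute: x_2 = 0.4027/4.9666 = 0.0811.
x_1 = (-1.7321 − 1.1547·0.0811)/1.7321 = -1.0541.

x = (-1.0541, 0.0811)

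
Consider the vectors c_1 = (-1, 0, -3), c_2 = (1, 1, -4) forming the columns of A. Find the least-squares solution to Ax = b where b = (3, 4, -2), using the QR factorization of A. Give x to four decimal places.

x = (-1.8814, 1.9831)

c_1 = (-1, 0, -3); ‖c_1‖ = 3.1623, so e_1 = (-0.3162, 0.0000, -0.9487).
e_1·c_2 = (-0.3162)·1 + 0.0000·1 + (-0.9487)·(-4) = 3.4785.
u_2 = c_2 − 3.4785·e_1 = (2.1000, 1.0000, -0.7000).
‖u_2‖ = 2.4290, so e_2 = (0.8646, 0.4117, -0.2882).
Qᵀb = (0.9487, 4.8168).
Back-substitute: x_2 = 4.8168/2.4290 = 1.9831.
x_1 = (0.9487 − 3.4785·1.9831)/3.1623 = -1.8814.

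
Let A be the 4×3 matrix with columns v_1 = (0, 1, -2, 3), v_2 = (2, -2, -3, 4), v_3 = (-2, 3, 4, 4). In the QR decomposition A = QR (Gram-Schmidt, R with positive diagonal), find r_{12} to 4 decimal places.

r_{12} = 4.2762

q_1 = v_1/‖v_1‖ = (0, 1, -2, 3)/3.7417 = (0.0000, 0.2673, -0.5345, 0.8018).
r_{12} = q_1·v_2 = 4.2762.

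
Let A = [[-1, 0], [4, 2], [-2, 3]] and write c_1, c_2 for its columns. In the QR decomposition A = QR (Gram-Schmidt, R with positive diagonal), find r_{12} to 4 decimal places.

r_{12} = 0.4364

c_1 = (-1, 4, -2); ‖c_1‖ = 4.5826, so e_1 = (-0.2182, 0.8729, -0.4364).
r_{12} = e_1·c_2 = 0.4364.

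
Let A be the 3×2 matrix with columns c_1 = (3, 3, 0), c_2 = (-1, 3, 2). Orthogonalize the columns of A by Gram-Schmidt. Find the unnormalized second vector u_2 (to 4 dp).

u_2 = (-2.0000, 2.0000, 2.0000)

c_1 = (3, 3, 0); ‖c_1‖ = 4.2426, so q_1 = (0.7071, 0.7071, 0.0000).
q_1·c_2 = 0.7071·(-1) + 0.7071·3 + 0.0000·2 = 1.4142.
u_2 = c_2 − 1.4142·q_1 = (-2.0000, 2.0000, 2.0000).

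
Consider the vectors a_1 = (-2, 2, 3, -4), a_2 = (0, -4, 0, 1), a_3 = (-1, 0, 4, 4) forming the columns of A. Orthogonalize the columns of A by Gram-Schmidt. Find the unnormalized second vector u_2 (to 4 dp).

u_2 = (-0.7273, -3.2727, 1.0909, -0.4545)

q_1 = a_1/‖a_1‖ = (-2, 2, 3, -4)/5.7446 = (-0.3482, 0.3482, 0.5222, -0.6963).
r_{12} = q_1·a_2 = -2.0889.
u_2 = a_2 + 2.0889·q_1 = (-0.7273, -3.2727, 1.0909, -0.4545).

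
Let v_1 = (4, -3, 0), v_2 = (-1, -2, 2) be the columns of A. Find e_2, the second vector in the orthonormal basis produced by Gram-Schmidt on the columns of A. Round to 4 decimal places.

e_1 = v_1/‖v_1‖ = (4, -3, 0)/5.0000 = (0.8000, -0.6000, 0.0000).
r_{12} = e_1·v_2 = 0.4000.
u_2 = v_2 − 0.4000·e_1 = (-1.3200, -1.7600, 2.0000).
‖u_2‖ = 2.9732, so e_2 = (-0.4440, -0.5920, 0.6727).

e_2 = (-0.4440, -0.5920, 0.6727)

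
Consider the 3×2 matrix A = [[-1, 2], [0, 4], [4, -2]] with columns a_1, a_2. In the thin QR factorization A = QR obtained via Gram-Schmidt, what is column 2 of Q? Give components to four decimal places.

q_2 = (0.3317, 0.9397, 0.0829)

a_1 = (-1, 0, 4); ‖a_1‖ = 4.1231, so q_1 = (-0.2425, 0.0000, 0.9701).
q_1·a_2 = (-0.2425)·2 + 0.0000·4 + 0.9701·(-2) = -2.4254.
u_2 = a_2 + 2.4254·q_1 = (1.4118, 4.0000, 0.3529).
‖u_2‖ = 4.2565, so q_2 = (0.3317, 0.9397, 0.0829).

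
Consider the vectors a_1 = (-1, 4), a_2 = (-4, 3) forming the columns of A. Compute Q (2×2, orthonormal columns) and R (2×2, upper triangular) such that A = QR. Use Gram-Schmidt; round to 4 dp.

Q = [[-0.2425, -0.9701], [0.9701, -0.2425]], R = [[4.1231, 3.8806], [0.0000, 3.1530]]

a_1 = (-1, 4); ‖a_1‖ = 4.1231, so e_1 = (-0.2425, 0.9701).
e_1·a_2 = (-0.2425)·(-4) + 0.9701·3 = 3.8806.
u_2 = a_2 − 3.8806·e_1 = (-3.0588, -0.7647).
‖u_2‖ = 3.1530, so e_2 = (-0.9701, -0.2425).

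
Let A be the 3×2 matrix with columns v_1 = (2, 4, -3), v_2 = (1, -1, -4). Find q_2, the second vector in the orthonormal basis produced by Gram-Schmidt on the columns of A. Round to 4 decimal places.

v_1 = (2, 4, -3); ‖v_1‖ = 5.3852, so q_1 = (0.3714, 0.7428, -0.5571).
q_1·v_2 = 0.3714·1 + 0.7428·(-1) + (-0.5571)·(-4) = 1.8570.
u_2 = v_2 − 1.8570·q_1 = (0.3103, -2.3793, -2.9655).
‖u_2‖ = 3.8147, so q_2 = (0.0814, -0.6237, -0.7774).

q_2 = (0.0814, -0.6237, -0.7774)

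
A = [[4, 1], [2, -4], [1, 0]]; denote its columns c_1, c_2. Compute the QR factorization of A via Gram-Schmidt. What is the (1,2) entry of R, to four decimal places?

c_1 = (4, 2, 1); ‖c_1‖ = 4.5826, so e_1 = (0.8729, 0.4364, 0.2182).
r_{12} = e_1·c_2 = -0.8729.

r_{12} = -0.8729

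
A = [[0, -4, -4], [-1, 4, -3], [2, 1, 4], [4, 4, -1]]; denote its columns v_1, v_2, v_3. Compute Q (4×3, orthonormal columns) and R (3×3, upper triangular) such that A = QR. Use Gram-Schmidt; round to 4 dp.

Q = [[0.0000, -0.6351, -0.6459], [-0.2182, 0.7410, -0.4110], [0.4364, -0.0529, 0.5284], [0.8729, 0.2117, -0.3670]], R = [[4.5826, 3.0551, 1.5275], [0.0000, 6.2981, -0.1059], [0.0000, 0.0000, 6.2973]]

v_1 = (0, -1, 2, 4); ‖v_1‖ = 4.5826, so q_1 = (0.0000, -0.2182, 0.4364, 0.8729).
q_1·v_2 = 0.0000·(-4) + (-0.2182)·4 + 0.4364·1 + 0.8729·4 = 3.0551.
u_2 = v_2 − 3.0551·q_1 = (-4.0000, 4.6667, -0.3333, 1.3333).
‖u_2‖ = 6.2981, so q_2 = (-0.6351, 0.7410, -0.0529, 0.2117).
q_1·v_3 = 0.0000·(-4) + (-0.2182)·(-3) + 0.4364·4 + 0.8729·(-1) = 1.5275; q_2·v_3 = (-0.6351)·(-4) + 0.7410·(-3) + (-0.0529)·4 + 0.2117·(-1) = -0.1059.
u_3 = v_3 − 1.5275·q_1 + 0.1059·q_2 = (-4.0672, -2.5882, 3.3277, -2.3109).
‖u_3‖ = 6.2973, so q_3 = (-0.6459, -0.4110, 0.5284, -0.3670).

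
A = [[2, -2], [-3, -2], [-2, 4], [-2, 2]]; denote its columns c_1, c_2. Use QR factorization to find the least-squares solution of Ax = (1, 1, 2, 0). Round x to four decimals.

c_1 = (2, -3, -2, -2); ‖c_1‖ = 4.5826, so q_1 = (0.4364, -0.6547, -0.4364, -0.4364).
q_1·c_2 = 0.4364·(-2) + (-0.6547)·(-2) + (-0.4364)·4 + (-0.4364)·2 = -2.1822.
u_2 = c_2 + 2.1822·q_1 = (-1.0476, -3.4286, 3.0476, 1.0476).
‖u_2‖ = 4.8206, so q_2 = (-0.2173, -0.7112, 0.6322, 0.2173).
Qᵀb = (-1.0911, 0.3359).
Back-substitute: x_2 = 0.3359/4.8206 = 0.0697.
x_1 = (-1.0911 + 2.1822·0.0697)/4.5826 = -0.2049.

x = (-0.2049, 0.0697)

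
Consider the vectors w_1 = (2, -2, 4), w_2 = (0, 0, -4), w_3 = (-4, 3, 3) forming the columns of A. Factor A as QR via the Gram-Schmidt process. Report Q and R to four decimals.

Q = [[0.4082, 0.5774, -0.7071], [-0.4082, -0.5774, -0.7071], [0.8165, -0.5774, 0.0000]], R = [[4.8990, -3.2660, -0.4082], [0.0000, 2.3094, -5.7735], [0.0000, 0.0000, 0.7071]]

w_1 = (2, -2, 4); ‖w_1‖ = 4.8990, so q_1 = (0.4082, -0.4082, 0.8165).
q_1·w_2 = 0.4082·0 + (-0.4082)·0 + 0.8165·(-4) = -3.2660.
u_2 = w_2 + 3.2660·q_1 = (1.3333, -1.3333, -1.3333).
‖u_2‖ = 2.3094, so q_2 = (0.5774, -0.5774, -0.5774).
q_1·w_3 = 0.4082·(-4) + (-0.4082)·3 + 0.8165·3 = -0.4082; q_2·w_3 = 0.5774·(-4) + (-0.5774)·3 + (-0.5774)·3 = -5.7735.
u_3 = w_3 + 0.4082·q_1 + 5.7735·q_2 = (-0.5000, -0.5000, 0.0000).
‖u_3‖ = 0.7071, so q_3 = (-0.7071, -0.7071, 0.0000).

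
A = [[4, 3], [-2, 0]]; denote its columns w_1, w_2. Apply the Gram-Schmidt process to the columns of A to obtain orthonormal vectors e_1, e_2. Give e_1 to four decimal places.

e_1 = (0.8944, -0.4472)

w_1 = (4, -2); ‖w_1‖ = 4.4721, so e_1 = (0.8944, -0.4472).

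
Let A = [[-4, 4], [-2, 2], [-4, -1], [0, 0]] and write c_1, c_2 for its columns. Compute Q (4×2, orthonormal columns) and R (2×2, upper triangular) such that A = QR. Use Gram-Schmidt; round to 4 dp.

c_1 = (-4, -2, -4, 0); ‖c_1‖ = 6.0000, so q_1 = (-0.6667, -0.3333, -0.6667, 0.0000).
q_1·c_2 = (-0.6667)·4 + (-0.3333)·2 + (-0.6667)·(-1) + 0.0000·0 = -2.6667.
u_2 = c_2 + 2.6667·q_1 = (2.2222, 1.1111, -2.7778, 0.0000).
‖u_2‖ = 3.7268, so q_2 = (0.5963, 0.2981, -0.7454, 0.0000).

Q = [[-0.6667, 0.5963], [-0.3333, 0.2981], [-0.6667, -0.7454], [0.0000, 0.0000]], R = [[6.0000, -2.6667], [0.0000, 3.7268]]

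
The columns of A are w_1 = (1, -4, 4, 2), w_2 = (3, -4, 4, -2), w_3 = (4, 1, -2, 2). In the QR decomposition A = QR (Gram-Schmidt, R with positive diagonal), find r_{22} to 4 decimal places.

e_1 = w_1/‖w_1‖ = (1, -4, 4, 2)/6.0828 = (0.1644, -0.6576, 0.6576, 0.3288).
r_{12} = e_1·w_2 = 5.0964.
u_2 = w_2 − 5.0964·e_1 = (2.1622, -0.6486, 0.6486, -3.6757).
r_{22} = ‖u_2‖ = 4.3620.

r_{22} = 4.3620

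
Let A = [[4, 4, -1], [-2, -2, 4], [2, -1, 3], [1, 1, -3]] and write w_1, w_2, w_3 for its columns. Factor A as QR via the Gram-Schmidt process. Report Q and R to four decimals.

Q = [[0.8000, 0.3491, 0.4750], [-0.4000, -0.1746, 0.6577], [0.4000, -0.9165, 0.0000], [0.2000, 0.0873, -0.5846]], R = [[5.0000, 3.8000, -1.8000], [0.0000, 2.7495, -4.0589], [0.0000, 0.0000, 3.9097]]

w_1 = (4, -2, 2, 1); ‖w_1‖ = 5.0000, so e_1 = (0.8000, -0.4000, 0.4000, 0.2000).
e_1·w_2 = 0.8000·4 + (-0.4000)·(-2) + 0.4000·(-1) + 0.2000·1 = 3.8000.
u_2 = w_2 − 3.8000·e_1 = (0.9600, -0.4800, -2.5200, 0.2400).
‖u_2‖ = 2.7495, so e_2 = (0.3491, -0.1746, -0.9165, 0.0873).
e_1·w_3 = 0.8000·(-1) + (-0.4000)·4 + 0.4000·3 + 0.2000·(-3) = -1.8000; e_2·w_3 = 0.3491·(-1) + (-0.1746)·4 + (-0.9165)·3 + 0.0873·(-3) = -4.0589.
u_3 = w_3 + 1.8000·e_1 + 4.0589·e_2 = (1.8571, 2.5714, 0.0000, -2.2857).
‖u_3‖ = 3.9097, so e_3 = (0.4750, 0.6577, 0.0000, -0.5846).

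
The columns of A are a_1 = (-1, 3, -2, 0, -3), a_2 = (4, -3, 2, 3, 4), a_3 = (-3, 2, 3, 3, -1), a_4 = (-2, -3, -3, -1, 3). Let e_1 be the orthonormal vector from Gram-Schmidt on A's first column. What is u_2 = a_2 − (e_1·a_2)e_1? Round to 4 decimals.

e_1 = a_1/‖a_1‖ = (-1, 3, -2, 0, -3)/4.7958 = (-0.2085, 0.6255, -0.4170, 0.0000, -0.6255).
r_{12} = e_1·a_2 = -6.0469.
u_2 = a_2 + 6.0469·e_1 = (2.7391, 0.7826, -0.5217, 3.0000, 0.2174).

u_2 = (2.7391, 0.7826, -0.5217, 3.0000, 0.2174)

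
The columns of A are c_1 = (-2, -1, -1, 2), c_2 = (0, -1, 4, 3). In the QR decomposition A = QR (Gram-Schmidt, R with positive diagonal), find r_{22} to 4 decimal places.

r_{22} = 5.0100

q_1 = c_1/‖c_1‖ = (-2, -1, -1, 2)/3.1623 = (-0.6325, -0.3162, -0.3162, 0.6325).
r_{12} = q_1·c_2 = 0.9487.
u_2 = c_2 − 0.9487·q_1 = (0.6000, -0.7000, 4.3000, 2.4000).
r_{22} = ‖u_2‖ = 5.0100.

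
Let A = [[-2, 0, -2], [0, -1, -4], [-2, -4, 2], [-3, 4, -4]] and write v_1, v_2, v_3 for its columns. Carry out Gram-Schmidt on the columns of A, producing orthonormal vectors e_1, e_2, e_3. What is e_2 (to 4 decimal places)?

e_2 = (-0.0831, -0.1766, -0.7896, 0.5818)

v_1 = (-2, 0, -2, -3); ‖v_1‖ = 4.1231, so e_1 = (-0.4851, 0.0000, -0.4851, -0.7276).
e_1·v_2 = (-0.4851)·0 + 0.0000·(-1) + (-0.4851)·(-4) + (-0.7276)·4 = -0.9701.
u_2 = v_2 + 0.9701·e_1 = (-0.4706, -1.0000, -4.4706, 3.2941).
‖u_2‖ = 5.6621, so e_2 = (-0.0831, -0.1766, -0.7896, 0.5818).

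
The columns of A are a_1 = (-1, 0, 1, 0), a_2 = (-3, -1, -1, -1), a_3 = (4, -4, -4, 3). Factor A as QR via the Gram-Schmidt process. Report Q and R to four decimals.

e_1 = a_1/‖a_1‖ = (-1, 0, 1, 0)/1.4142 = (-0.7071, 0.0000, 0.7071, 0.0000).
r_{12} = e_1·a_2 = 1.4142.
u_2 = a_2 − 1.4142·e_1 = (-2.0000, -1.0000, -2.0000, -1.0000).
‖u_2‖ = 3.1623, so e_2 = (-0.6325, -0.3162, -0.6325, -0.3162).
r_{13} = e_1·a_3 = -5.6569; r_{23} = e_2·a_3 = 0.3162.
u_3 = a_3 + 5.6569·e_1 − 0.3162·e_2 = (0.2000, -3.9000, 0.2000, 3.1000).
‖u_3‖ = 4.9900, so e_3 = (0.0401, -0.7816, 0.0401, 0.6212).

Q = [[-0.7071, -0.6325, 0.0401], [0.0000, -0.3162, -0.7816], [0.7071, -0.6325, 0.0401], [0.0000, -0.3162, 0.6212]], R = [[1.4142, 1.4142, -5.6569], [0.0000, 3.1623, 0.3162], [0.0000, 0.0000, 4.9900]]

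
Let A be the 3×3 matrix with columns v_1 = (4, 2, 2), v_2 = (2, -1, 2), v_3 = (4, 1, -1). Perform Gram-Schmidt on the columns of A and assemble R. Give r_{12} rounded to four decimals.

r_{12} = 2.0412

e_1 = v_1/‖v_1‖ = (4, 2, 2)/4.8990 = (0.8165, 0.4082, 0.4082).
r_{12} = e_1·v_2 = 2.0412.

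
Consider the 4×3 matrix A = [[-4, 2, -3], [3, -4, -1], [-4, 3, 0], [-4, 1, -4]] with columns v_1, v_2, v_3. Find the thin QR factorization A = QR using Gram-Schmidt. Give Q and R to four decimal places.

v_1 = (-4, 3, -4, -4); ‖v_1‖ = 7.5498, so q_1 = (-0.5298, 0.3974, -0.5298, -0.5298).
q_1·v_2 = (-0.5298)·2 + 0.3974·(-4) + (-0.5298)·3 + (-0.5298)·1 = -4.7683.
u_2 = v_2 + 4.7683·q_1 = (-0.5263, -2.1053, 0.4737, -1.5263).
‖u_2‖ = 2.6950, so q_2 = (-0.1953, -0.7812, 0.1758, -0.5663).
q_1·v_3 = (-0.5298)·(-3) + 0.3974·(-1) + (-0.5298)·0 + (-0.5298)·(-4) = 3.3113; q_2·v_3 = (-0.1953)·(-3) + (-0.7812)·(-1) + 0.1758·0 + (-0.5663)·(-4) = 3.6324.
u_3 = v_3 − 3.3113·q_1 − 3.6324·q_2 = (-0.5362, 0.5217, 1.1159, -0.1884).
‖u_3‖ = 1.3567, so q_3 = (-0.3953, 0.3846, 0.8226, -0.1389).

Q = [[-0.5298, -0.1953, -0.3953], [0.3974, -0.7812, 0.3846], [-0.5298, 0.1758, 0.8226], [-0.5298, -0.5663, -0.1389]], R = [[7.5498, -4.7683, 3.3113], [0.0000, 2.6950, 3.6324], [0.0000, 0.0000, 1.3567]]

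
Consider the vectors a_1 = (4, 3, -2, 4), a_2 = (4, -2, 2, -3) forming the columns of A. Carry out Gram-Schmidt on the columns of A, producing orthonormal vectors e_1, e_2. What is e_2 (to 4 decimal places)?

e_1 = a_1/‖a_1‖ = (4, 3, -2, 4)/6.7082 = (0.5963, 0.4472, -0.2981, 0.5963).
r_{12} = e_1·a_2 = -0.8944.
u_2 = a_2 + 0.8944·e_1 = (4.5333, -1.6000, 1.7333, -2.4667).
‖u_2‖ = 5.6745, so e_2 = (0.7989, -0.2820, 0.3055, -0.4347).

e_2 = (0.7989, -0.2820, 0.3055, -0.4347)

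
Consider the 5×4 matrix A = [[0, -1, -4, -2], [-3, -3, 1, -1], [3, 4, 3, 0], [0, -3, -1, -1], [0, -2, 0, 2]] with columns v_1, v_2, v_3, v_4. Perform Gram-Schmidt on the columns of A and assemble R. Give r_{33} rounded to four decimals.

r_{33} = 4.4061

q_1 = v_1/‖v_1‖ = (0, -3, 3, 0, 0)/4.2426 = (0.0000, -0.7071, 0.7071, 0.0000, 0.0000).
r_{12} = q_1·v_2 = 4.9497.
u_2 = v_2 − 4.9497·q_1 = (-1.0000, 0.5000, 0.5000, -3.0000, -2.0000).
‖u_2‖ = 3.8079, so q_2 = (-0.2626, 0.1313, 0.1313, -0.7878, -0.5252).
r_{13} = q_1·v_3 = 1.4142; r_{23} = q_2·v_3 = 2.3635.
u_3 = v_3 − 1.4142·q_1 − 2.3635·q_2 = (-3.3793, 1.6897, 1.6897, 0.8621, 1.2414).
r_{33} = ‖u_3‖ = 4.4061.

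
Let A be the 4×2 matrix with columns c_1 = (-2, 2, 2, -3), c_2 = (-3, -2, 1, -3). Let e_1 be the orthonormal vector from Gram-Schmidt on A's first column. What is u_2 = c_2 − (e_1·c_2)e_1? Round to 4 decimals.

e_1 = c_1/‖c_1‖ = (-2, 2, 2, -3)/4.5826 = (-0.4364, 0.4364, 0.4364, -0.6547).
r_{12} = e_1·c_2 = 2.8368.
u_2 = c_2 − 2.8368·e_1 = (-1.7619, -3.2381, -0.2381, -1.1429).

u_2 = (-1.7619, -3.2381, -0.2381, -1.1429)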